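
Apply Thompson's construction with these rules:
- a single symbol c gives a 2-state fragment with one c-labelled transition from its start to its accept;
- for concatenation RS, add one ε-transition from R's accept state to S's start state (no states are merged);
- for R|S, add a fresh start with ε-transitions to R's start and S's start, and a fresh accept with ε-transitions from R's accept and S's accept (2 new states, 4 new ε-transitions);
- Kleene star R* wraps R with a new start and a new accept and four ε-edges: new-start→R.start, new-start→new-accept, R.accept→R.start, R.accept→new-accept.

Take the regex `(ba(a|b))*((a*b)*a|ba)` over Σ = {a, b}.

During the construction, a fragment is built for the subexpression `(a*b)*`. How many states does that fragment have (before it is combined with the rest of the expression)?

Fragment for `(a*b)*`:
Each of the 2 symbol leaves contributes a 2-state fragment.
  a* — 4 states
  a*b — 6 states
  (a*b)* — 8 states

8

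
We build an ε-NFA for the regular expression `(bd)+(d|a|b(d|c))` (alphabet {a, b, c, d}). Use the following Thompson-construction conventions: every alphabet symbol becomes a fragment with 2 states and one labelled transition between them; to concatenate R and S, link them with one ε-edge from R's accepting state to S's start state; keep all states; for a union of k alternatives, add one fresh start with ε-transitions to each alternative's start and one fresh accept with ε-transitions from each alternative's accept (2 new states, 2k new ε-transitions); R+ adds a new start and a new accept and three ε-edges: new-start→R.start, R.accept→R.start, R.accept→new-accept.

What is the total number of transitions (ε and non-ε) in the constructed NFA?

Per subexpression:
Each of the 7 symbol leaves contributes 1 transition (1 symbol, 0 ε).
  bd : 3 transitions (2 symbol, 1 ε)
  (bd)+ : 6 transitions (2 symbol, 4 ε)
  d|c : 6 transitions (2 symbol, 4 ε)
  b(d|c) : 8 transitions (3 symbol, 5 ε)
  d|a|b(d|c) : 16 transitions (5 symbol, 11 ε)
  (bd)+(d|a|b(d|c)) : 23 transitions (7 symbol, 16 ε)

23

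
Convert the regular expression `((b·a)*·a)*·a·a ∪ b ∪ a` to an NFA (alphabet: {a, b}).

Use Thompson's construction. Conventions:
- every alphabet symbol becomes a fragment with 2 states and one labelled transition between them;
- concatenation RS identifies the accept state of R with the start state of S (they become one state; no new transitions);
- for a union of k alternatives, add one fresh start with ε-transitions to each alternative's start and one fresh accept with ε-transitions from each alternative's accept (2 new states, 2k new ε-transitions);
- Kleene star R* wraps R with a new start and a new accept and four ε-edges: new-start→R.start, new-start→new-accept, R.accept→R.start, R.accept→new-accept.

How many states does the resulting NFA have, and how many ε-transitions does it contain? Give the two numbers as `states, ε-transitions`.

16, 14

By structural recursion:
Each of the 7 symbol leaves contributes 2 states and 0 ε-transitions.
  b·a = 3 states, 0 ε-transitions
  (b·a)* = 5 states, 4 ε-transitions
  (b·a)*·a = 6 states, 4 ε-transitions
  ((b·a)*·a)* = 8 states, 8 ε-transitions
  ((b·a)*·a)*·a·a = 10 states, 8 ε-transitions
  ((b·a)*·a)*·a·a ∪ b ∪ a = 16 states, 14 ε-transitions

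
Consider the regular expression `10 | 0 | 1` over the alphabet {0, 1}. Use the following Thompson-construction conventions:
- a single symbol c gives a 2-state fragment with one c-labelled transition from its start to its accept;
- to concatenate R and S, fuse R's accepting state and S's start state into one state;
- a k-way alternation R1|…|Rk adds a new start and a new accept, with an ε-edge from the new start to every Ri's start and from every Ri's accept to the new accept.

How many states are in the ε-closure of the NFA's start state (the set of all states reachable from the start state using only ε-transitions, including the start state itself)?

4

Compute the ε-closure size of each fragment's start state recursively; a symbol fragment's start has no outgoing ε-edge, so its closure is just itself (size 1).
  10 : |ε-closure| equals the left operand's closure size = 1 (its accept is not ε-reachable, so the closure stops there)
  10 | 0 | 1 : |ε-closure| = 1 + 1 + 1 + 1 = 4 (the new accept is not ε-reachable since no branch accepts ε)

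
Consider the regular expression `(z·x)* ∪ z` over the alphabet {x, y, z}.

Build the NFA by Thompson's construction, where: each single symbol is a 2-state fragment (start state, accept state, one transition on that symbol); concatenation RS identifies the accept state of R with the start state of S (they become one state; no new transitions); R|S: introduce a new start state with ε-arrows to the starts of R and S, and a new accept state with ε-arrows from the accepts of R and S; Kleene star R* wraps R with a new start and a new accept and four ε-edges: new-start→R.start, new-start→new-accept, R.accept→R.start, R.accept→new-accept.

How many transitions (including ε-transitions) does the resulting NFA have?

11

Bottom-up over the parse tree:
Each of the 3 symbol leaves contributes 1 transition (1 symbol, 0 ε).
  z·x → 2 transitions (2 symbol, 0 ε)
  (z·x)* → 6 transitions (2 symbol, 4 ε)
  (z·x)* ∪ z → 11 transitions (3 symbol, 8 ε)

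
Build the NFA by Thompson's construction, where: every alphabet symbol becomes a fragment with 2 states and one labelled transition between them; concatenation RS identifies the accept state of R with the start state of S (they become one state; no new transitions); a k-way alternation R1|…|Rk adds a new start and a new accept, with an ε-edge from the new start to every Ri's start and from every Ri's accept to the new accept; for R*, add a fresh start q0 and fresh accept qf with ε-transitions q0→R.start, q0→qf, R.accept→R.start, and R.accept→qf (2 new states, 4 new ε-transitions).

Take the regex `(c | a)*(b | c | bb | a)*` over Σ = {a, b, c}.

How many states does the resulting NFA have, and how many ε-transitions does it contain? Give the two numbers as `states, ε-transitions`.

20, 20

Building bottom-up:
Each of the 7 symbol leaves contributes 2 states and 0 ε-transitions.
  c | a = 6 states, 4 ε-transitions
  (c | a)* = 8 states, 8 ε-transitions
  bb = 3 states, 0 ε-transitions
  b | c | bb | a = 11 states, 8 ε-transitions
  (b | c | bb | a)* = 13 states, 12 ε-transitions
  (c | a)*(b | c | bb | a)* = 20 states, 20 ε-transitions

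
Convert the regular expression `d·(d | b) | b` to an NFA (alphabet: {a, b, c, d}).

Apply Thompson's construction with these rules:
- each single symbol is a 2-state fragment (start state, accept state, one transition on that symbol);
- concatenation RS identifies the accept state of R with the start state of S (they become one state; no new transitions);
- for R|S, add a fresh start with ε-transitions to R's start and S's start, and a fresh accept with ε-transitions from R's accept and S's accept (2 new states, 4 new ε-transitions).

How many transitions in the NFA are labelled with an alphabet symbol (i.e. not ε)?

4

Recursing over subexpressions:
Each of the 4 symbol leaves contributes exactly 1 symbol transition.
  d | b — 2 symbol transitions
  d·(d | b) — 3 symbol transitions
  d·(d | b) | b — 4 symbol transitions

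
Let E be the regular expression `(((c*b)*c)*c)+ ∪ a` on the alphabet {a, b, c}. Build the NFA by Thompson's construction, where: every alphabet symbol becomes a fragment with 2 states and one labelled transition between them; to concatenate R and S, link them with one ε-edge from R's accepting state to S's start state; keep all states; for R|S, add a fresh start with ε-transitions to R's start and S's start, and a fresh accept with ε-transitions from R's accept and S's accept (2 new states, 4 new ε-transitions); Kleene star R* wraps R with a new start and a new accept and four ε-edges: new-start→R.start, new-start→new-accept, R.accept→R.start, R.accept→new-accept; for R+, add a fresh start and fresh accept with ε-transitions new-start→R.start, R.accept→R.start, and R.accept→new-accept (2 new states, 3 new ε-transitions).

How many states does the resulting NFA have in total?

Bottom-up over the parse tree:
Each of the 5 symbol leaves contributes a 2-state fragment.
  c* = 4 states
  c*b = 6 states
  (c*b)* = 8 states
  (c*b)*c = 10 states
  ((c*b)*c)* = 12 states
  ((c*b)*c)*c = 14 states
  (((c*b)*c)*c)+ = 16 states
  (((c*b)*c)*c)+ ∪ a = 20 states

20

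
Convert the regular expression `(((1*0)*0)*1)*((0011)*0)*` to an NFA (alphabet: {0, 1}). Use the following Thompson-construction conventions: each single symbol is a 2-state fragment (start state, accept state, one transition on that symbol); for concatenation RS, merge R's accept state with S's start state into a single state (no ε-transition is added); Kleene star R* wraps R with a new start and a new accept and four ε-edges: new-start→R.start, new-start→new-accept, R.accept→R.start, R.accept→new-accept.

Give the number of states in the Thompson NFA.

Per subexpression:
Each of the 9 symbol leaves contributes a 2-state fragment.
  1* : 4 states
  1*0 : 5 states
  (1*0)* : 7 states
  (1*0)*0 : 8 states
  ((1*0)*0)* : 10 states
  ((1*0)*0)*1 : 11 states
  (((1*0)*0)*1)* : 13 states
  0011 : 5 states
  (0011)* : 7 states
  (0011)*0 : 8 states
  ((0011)*0)* : 10 states
  (((1*0)*0)*1)*((0011)*0)* : 22 states

22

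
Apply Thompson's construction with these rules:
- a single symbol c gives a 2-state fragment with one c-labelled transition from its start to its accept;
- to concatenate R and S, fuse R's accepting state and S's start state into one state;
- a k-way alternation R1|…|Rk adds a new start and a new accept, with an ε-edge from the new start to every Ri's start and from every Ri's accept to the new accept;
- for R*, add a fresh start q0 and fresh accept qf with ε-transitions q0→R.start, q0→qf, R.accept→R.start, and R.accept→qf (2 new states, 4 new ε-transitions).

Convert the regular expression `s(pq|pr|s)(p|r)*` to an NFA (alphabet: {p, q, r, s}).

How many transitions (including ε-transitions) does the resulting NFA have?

Building bottom-up:
Each of the 8 symbol leaves contributes 1 transition (1 symbol, 0 ε).
  pq → 2 transitions (2 symbol, 0 ε)
  pr → 2 transitions (2 symbol, 0 ε)
  pq|pr|s → 11 transitions (5 symbol, 6 ε)
  p|r → 6 transitions (2 symbol, 4 ε)
  (p|r)* → 10 transitions (2 symbol, 8 ε)
  s(pq|pr|s)(p|r)* → 22 transitions (8 symbol, 14 ε)

22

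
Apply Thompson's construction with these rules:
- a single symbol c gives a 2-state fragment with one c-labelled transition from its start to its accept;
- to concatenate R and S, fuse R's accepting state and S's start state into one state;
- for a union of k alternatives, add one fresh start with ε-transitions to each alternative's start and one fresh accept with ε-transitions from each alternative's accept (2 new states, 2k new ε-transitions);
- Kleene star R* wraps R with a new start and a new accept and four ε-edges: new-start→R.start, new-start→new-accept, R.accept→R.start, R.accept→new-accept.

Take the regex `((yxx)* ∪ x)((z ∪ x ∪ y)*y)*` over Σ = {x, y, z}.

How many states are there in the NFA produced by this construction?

22

Building bottom-up:
Each of the 8 symbol leaves contributes a 2-state fragment.
  yxx = 4 states
  (yxx)* = 6 states
  (yxx)* ∪ x = 10 states
  z ∪ x ∪ y = 8 states
  (z ∪ x ∪ y)* = 10 states
  (z ∪ x ∪ y)*y = 11 states
  ((z ∪ x ∪ y)*y)* = 13 states
  ((yxx)* ∪ x)((z ∪ x ∪ y)*y)* = 22 states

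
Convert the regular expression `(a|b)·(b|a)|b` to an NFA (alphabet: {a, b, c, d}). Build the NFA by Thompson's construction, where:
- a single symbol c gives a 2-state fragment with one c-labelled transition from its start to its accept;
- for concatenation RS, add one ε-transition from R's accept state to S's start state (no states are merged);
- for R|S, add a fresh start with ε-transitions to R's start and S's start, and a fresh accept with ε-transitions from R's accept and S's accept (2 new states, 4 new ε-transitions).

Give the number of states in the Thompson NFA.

Recursing over subexpressions:
Each of the 5 symbol leaves contributes a 2-state fragment.
  a|b : 6 states
  b|a : 6 states
  (a|b)·(b|a) : 12 states
  (a|b)·(b|a)|b : 16 states

16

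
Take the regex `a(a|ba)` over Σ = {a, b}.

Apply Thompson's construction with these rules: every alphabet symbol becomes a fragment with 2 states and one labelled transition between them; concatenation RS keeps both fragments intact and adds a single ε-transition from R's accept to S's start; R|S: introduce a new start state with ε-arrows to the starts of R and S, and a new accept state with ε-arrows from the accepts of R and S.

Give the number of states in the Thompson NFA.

10

Building bottom-up:
Each of the 4 symbol leaves contributes a 2-state fragment.
  ba — 4 states
  a|ba — 8 states
  a(a|ba) — 10 states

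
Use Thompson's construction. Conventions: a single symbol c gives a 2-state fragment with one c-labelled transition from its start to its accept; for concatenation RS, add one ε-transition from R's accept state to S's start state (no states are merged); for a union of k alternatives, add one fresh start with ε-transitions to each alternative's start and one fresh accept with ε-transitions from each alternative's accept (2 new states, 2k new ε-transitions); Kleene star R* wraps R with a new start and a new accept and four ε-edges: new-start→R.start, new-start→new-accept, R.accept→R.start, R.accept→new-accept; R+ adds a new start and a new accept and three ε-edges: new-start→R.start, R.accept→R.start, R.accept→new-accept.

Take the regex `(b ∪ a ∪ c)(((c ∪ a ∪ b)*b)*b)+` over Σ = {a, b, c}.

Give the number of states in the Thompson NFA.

By structural recursion:
Each of the 8 symbol leaves contributes a 2-state fragment.
  b ∪ a ∪ c → 8 states
  c ∪ a ∪ b → 8 states
  (c ∪ a ∪ b)* → 10 states
  (c ∪ a ∪ b)*b → 12 states
  ((c ∪ a ∪ b)*b)* → 14 states
  ((c ∪ a ∪ b)*b)*b → 16 states
  (((c ∪ a ∪ b)*b)*b)+ → 18 states
  (b ∪ a ∪ c)(((c ∪ a ∪ b)*b)*b)+ → 26 states

26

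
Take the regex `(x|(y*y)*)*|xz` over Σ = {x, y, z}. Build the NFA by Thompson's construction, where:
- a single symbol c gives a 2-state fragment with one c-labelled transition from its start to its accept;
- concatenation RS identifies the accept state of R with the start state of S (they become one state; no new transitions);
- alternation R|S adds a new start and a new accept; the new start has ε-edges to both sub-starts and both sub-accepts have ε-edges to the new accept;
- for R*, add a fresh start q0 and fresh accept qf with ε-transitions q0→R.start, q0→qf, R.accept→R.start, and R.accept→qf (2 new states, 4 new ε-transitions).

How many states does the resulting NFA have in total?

18

Building bottom-up:
Each of the 5 symbol leaves contributes a 2-state fragment.
  y* → 4 states
  y*y → 5 states
  (y*y)* → 7 states
  x|(y*y)* → 11 states
  (x|(y*y)*)* → 13 states
  xz → 3 states
  (x|(y*y)*)*|xz → 18 states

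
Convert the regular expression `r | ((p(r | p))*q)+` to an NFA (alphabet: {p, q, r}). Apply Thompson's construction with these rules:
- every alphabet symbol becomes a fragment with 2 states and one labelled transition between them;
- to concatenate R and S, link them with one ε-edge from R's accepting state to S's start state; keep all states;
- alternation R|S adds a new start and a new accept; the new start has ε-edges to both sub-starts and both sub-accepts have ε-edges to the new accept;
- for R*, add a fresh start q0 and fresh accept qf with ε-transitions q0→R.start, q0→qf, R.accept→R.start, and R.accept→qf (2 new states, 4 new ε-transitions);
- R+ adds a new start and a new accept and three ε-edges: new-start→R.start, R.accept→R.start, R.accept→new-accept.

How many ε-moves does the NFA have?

Recursing over subexpressions:
Each of the 5 symbol leaves contributes 0 ε-transitions.
  r | p — 4 ε-transitions
  p(r | p) — 5 ε-transitions
  (p(r | p))* — 9 ε-transitions
  (p(r | p))*q — 10 ε-transitions
  ((p(r | p))*q)+ — 13 ε-transitions
  r | ((p(r | p))*q)+ — 17 ε-transitions

17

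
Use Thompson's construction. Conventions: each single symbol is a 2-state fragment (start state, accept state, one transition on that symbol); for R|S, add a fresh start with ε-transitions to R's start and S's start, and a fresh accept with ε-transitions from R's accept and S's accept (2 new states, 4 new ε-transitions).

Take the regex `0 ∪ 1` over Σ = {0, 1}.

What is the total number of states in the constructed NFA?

6

Recursing over subexpressions:
Each of the 2 symbol leaves contributes a 2-state fragment.
  0 ∪ 1 → 6 states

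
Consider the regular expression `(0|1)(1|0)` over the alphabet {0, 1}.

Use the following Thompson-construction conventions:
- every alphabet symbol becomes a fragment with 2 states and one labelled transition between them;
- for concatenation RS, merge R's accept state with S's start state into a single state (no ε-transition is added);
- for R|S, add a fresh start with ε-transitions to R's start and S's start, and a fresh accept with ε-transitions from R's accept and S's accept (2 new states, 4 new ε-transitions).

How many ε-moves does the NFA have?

8

Per subexpression:
Each of the 4 symbol leaves contributes 0 ε-transitions.
  0|1 = 4 ε-transitions
  1|0 = 4 ε-transitions
  (0|1)(1|0) = 8 ε-transitions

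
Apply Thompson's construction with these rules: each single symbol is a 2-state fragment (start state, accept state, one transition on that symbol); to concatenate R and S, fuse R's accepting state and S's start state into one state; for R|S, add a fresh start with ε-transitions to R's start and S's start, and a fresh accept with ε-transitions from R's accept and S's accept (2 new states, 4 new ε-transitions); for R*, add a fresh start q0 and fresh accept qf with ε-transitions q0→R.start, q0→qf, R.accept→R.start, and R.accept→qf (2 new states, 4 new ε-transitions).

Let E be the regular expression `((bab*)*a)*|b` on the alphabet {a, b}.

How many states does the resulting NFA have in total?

Bottom-up over the parse tree:
Each of the 5 symbol leaves contributes a 2-state fragment.
  b* : 4 states
  bab* : 6 states
  (bab*)* : 8 states
  (bab*)*a : 9 states
  ((bab*)*a)* : 11 states
  ((bab*)*a)*|b : 15 states

15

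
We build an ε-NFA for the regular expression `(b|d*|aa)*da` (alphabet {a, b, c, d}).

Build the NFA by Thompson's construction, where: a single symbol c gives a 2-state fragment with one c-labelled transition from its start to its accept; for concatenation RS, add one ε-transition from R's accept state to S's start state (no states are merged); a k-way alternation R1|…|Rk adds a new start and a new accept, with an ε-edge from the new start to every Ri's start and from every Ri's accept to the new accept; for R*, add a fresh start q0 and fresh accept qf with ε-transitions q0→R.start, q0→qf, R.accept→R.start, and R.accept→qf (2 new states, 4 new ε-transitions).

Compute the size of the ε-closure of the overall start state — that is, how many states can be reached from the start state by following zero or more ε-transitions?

Let C(F) = |ε-closure(F.start)| within fragment F, and note whether F accepts ε. Symbol fragments have C = 1 and do not accept ε. Then:
  d* → new start has ε-edges to the inner start and to the new accept, so |ε-closure| = 2 + 1 = 3
  aa → |ε-closure| equals the left operand's closure size = 1 (its accept is not ε-reachable, so the closure stops there)
  b|d*|aa → new start ε-reaches every alternative's start; at least one alternative accepts ε, so the union's new accept is reached too: |ε-closure| = 1 + 1 + 3 + 1 + 1 = 7
  (b|d*|aa)* → new start has ε-edges to the inner start and to the new accept, so |ε-closure| = 2 + 7 = 9
  (b|d*|aa)*da → |ε-closure| = 9 + 1 = 10 (closure spills across the concat boundary because the left factor accepts ε)

10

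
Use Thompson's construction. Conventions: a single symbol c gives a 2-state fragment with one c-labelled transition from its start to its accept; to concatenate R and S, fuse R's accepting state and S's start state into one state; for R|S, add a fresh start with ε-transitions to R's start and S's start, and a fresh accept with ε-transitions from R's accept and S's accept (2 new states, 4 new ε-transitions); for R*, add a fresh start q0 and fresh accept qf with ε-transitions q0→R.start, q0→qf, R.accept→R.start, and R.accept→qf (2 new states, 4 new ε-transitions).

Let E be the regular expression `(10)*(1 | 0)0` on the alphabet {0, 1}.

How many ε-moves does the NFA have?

Recursing over subexpressions:
Each of the 5 symbol leaves contributes 0 ε-transitions.
  10 → 0 ε-transitions
  (10)* → 4 ε-transitions
  1 | 0 → 4 ε-transitions
  (10)*(1 | 0)0 → 8 ε-transitions

8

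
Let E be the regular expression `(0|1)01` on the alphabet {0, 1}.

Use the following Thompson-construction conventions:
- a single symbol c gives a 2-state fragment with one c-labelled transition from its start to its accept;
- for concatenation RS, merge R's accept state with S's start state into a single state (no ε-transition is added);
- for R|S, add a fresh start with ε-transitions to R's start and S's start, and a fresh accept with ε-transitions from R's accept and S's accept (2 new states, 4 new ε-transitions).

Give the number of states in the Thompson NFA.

Bottom-up over the parse tree:
Each of the 4 symbol leaves contributes a 2-state fragment.
  0|1 : 6 states
  (0|1)01 : 8 states

8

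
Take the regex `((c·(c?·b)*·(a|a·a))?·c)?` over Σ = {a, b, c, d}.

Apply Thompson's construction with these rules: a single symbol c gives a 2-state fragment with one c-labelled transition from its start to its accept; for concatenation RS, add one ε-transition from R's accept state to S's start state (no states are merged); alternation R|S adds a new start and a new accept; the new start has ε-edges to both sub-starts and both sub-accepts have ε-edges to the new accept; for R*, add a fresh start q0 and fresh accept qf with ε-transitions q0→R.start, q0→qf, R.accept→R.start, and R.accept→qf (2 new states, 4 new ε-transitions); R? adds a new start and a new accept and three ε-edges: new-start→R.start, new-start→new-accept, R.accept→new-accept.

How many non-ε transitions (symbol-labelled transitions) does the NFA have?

Bottom-up over the parse tree:
Each of the 7 symbol leaves contributes exactly 1 symbol transition.
  c? → 1 symbol transition
  c?·b → 2 symbol transitions
  (c?·b)* → 2 symbol transitions
  a·a → 2 symbol transitions
  a|a·a → 3 symbol transitions
  c·(c?·b)*·(a|a·a) → 6 symbol transitions
  (c·(c?·b)*·(a|a·a))? → 6 symbol transitions
  (c·(c?·b)*·(a|a·a))?·c → 7 symbol transitions
  ((c·(c?·b)*·(a|a·a))?·c)? → 7 symbol transitions

7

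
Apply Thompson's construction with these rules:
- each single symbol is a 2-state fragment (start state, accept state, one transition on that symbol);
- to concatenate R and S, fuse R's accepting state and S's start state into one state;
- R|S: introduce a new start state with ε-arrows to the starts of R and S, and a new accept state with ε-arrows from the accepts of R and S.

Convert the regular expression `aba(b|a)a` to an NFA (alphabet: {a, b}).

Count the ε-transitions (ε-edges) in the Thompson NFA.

Bottom-up over the parse tree:
Each of the 6 symbol leaves contributes 0 ε-transitions.
  b|a → 4 ε-transitions
  aba(b|a)a → 4 ε-transitions

4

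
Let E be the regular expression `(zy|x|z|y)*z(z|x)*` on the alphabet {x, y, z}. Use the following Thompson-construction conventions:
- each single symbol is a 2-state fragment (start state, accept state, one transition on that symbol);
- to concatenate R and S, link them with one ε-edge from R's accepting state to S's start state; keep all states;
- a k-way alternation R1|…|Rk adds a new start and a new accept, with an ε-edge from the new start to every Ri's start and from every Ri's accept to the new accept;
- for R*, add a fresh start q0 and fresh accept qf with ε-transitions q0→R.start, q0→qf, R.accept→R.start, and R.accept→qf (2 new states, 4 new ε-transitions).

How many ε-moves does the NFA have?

Recursing over subexpressions:
Each of the 8 symbol leaves contributes 0 ε-transitions.
  zy : 1 ε-transition
  zy|x|z|y : 9 ε-transitions
  (zy|x|z|y)* : 13 ε-transitions
  z|x : 4 ε-transitions
  (z|x)* : 8 ε-transitions
  (zy|x|z|y)*z(z|x)* : 23 ε-transitions

23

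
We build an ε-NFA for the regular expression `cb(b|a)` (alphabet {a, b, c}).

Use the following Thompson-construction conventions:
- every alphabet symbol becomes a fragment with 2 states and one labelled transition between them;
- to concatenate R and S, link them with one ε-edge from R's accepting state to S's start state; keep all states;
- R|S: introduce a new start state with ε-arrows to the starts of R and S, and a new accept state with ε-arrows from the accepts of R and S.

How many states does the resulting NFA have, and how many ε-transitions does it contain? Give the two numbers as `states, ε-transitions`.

By structural recursion:
Each of the 4 symbol leaves contributes 2 states and 0 ε-transitions.
  b|a : 6 states, 4 ε-transitions
  cb(b|a) : 10 states, 6 ε-transitions

10, 6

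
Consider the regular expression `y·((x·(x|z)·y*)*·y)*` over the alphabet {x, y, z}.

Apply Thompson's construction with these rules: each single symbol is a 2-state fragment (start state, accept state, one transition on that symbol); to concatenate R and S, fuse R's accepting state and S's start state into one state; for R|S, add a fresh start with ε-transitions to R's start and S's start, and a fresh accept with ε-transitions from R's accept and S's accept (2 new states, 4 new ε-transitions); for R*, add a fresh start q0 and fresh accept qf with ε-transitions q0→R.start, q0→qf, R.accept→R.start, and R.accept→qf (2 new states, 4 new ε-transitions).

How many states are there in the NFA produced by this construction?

16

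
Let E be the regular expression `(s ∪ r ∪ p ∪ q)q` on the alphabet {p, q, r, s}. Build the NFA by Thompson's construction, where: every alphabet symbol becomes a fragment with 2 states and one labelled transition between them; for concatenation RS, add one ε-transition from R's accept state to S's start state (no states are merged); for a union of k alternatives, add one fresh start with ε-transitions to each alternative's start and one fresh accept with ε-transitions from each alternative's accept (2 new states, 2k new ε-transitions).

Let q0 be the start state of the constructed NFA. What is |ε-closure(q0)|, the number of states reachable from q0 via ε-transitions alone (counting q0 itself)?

5

Work bottom-up. For each fragment F, track |ε-closure(F.start)| and whether F's accept lies in that closure (i.e. whether F accepts ε). A single-symbol fragment has closure size 1 and does not accept ε.
  s ∪ r ∪ p ∪ q — C = 1 + 1 + 1 + 1 + 1 = 5 (the new accept is not ε-reachable since no branch accepts ε)
  (s ∪ r ∪ p ∪ q)q — same as the first factor's closure: C = 5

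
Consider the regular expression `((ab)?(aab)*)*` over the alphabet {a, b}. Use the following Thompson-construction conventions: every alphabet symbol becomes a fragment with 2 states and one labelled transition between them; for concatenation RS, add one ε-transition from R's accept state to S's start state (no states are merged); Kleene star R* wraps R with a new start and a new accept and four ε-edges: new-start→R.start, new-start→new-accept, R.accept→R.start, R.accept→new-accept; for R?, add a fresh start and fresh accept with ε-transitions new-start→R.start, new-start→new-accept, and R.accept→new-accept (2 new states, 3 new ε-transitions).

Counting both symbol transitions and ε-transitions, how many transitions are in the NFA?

20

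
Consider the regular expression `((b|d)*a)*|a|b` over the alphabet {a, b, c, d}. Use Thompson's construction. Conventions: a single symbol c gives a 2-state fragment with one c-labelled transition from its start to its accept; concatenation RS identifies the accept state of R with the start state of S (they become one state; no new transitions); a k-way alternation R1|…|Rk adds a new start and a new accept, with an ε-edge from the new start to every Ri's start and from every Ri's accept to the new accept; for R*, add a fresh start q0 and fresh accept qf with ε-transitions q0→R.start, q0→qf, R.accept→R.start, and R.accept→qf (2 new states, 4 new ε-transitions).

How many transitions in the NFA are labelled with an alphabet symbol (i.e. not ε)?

Per subexpression:
Each of the 5 symbol leaves contributes exactly 1 symbol transition.
  b|d = 2 symbol transitions
  (b|d)* = 2 symbol transitions
  (b|d)*a = 3 symbol transitions
  ((b|d)*a)* = 3 symbol transitions
  ((b|d)*a)*|a|b = 5 symbol transitions

5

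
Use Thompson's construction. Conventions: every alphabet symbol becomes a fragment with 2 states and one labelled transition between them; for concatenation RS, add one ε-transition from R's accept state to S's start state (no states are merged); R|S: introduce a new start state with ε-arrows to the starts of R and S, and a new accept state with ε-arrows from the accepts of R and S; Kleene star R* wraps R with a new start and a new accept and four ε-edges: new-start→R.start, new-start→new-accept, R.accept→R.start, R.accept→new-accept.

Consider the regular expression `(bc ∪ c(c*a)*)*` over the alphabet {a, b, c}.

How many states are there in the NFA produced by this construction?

Bottom-up over the parse tree:
Each of the 5 symbol leaves contributes a 2-state fragment.
  bc → 4 states
  c* → 4 states
  c*a → 6 states
  (c*a)* → 8 states
  c(c*a)* → 10 states
  bc ∪ c(c*a)* → 16 states
  (bc ∪ c(c*a)*)* → 18 states

18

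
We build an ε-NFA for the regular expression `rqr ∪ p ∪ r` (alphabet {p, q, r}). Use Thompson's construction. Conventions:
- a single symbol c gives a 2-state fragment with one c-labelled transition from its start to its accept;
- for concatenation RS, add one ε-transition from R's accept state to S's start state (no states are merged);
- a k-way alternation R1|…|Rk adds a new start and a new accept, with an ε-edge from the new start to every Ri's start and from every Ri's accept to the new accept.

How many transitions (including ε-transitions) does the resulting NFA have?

By structural recursion:
Each of the 5 symbol leaves contributes 1 transition (1 symbol, 0 ε).
  rqr — 5 transitions (3 symbol, 2 ε)
  rqr ∪ p ∪ r — 13 transitions (5 symbol, 8 ε)

13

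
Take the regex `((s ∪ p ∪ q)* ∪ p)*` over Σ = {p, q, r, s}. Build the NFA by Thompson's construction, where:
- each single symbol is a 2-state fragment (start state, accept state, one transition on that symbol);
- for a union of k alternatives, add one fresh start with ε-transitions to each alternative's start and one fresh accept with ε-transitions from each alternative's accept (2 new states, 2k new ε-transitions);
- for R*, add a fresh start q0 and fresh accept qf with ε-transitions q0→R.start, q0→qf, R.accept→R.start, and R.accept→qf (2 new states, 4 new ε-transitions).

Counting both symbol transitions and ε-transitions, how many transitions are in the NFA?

Recursing over subexpressions:
Each of the 4 symbol leaves contributes 1 transition (1 symbol, 0 ε).
  s ∪ p ∪ q = 9 transitions (3 symbol, 6 ε)
  (s ∪ p ∪ q)* = 13 transitions (3 symbol, 10 ε)
  (s ∪ p ∪ q)* ∪ p = 18 transitions (4 symbol, 14 ε)
  ((s ∪ p ∪ q)* ∪ p)* = 22 transitions (4 symbol, 18 ε)

22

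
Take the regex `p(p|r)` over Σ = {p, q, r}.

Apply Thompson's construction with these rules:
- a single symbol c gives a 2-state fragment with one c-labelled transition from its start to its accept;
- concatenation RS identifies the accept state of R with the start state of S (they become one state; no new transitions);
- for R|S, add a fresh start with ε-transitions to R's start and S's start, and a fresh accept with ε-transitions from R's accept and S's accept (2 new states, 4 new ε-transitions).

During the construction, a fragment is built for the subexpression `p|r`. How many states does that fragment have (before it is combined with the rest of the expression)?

6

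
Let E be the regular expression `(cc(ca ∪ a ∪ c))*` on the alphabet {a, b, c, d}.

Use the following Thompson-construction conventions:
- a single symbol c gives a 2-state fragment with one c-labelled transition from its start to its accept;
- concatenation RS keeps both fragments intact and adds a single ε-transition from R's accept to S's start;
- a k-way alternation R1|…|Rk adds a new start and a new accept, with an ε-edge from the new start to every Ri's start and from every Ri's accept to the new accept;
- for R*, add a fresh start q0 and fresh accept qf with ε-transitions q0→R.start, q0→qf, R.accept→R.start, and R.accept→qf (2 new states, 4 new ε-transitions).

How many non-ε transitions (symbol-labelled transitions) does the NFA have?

6

Per subexpression:
Each of the 6 symbol leaves contributes exactly 1 symbol transition.
  ca → 2 symbol transitions
  ca ∪ a ∪ c → 4 symbol transitions
  cc(ca ∪ a ∪ c) → 6 symbol transitions
  (cc(ca ∪ a ∪ c))* → 6 symbol transitions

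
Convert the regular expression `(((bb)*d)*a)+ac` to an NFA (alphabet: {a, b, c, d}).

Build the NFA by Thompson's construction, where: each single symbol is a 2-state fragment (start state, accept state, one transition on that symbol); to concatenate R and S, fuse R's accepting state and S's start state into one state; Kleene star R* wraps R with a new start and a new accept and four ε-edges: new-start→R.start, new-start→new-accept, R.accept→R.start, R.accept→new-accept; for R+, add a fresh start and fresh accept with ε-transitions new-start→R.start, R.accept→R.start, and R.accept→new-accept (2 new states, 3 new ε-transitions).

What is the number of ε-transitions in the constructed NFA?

Recursing over subexpressions:
Each of the 6 symbol leaves contributes 0 ε-transitions.
  bb → 0 ε-transitions
  (bb)* → 4 ε-transitions
  (bb)*d → 4 ε-transitions
  ((bb)*d)* → 8 ε-transitions
  ((bb)*d)*a → 8 ε-transitions
  (((bb)*d)*a)+ → 11 ε-transitions
  (((bb)*d)*a)+ac → 11 ε-transitions

11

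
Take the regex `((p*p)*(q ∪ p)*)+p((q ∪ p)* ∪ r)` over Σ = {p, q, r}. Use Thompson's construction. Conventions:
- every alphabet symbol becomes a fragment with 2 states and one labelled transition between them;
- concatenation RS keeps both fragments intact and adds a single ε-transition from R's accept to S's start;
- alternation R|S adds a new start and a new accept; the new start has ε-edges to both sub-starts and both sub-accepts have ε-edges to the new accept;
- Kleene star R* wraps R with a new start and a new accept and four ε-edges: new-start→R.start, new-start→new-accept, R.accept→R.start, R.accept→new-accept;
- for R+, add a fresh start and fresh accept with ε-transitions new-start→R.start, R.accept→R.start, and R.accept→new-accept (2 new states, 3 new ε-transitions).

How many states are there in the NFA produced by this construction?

Recursing over subexpressions:
Each of the 8 symbol leaves contributes a 2-state fragment.
  p* → 4 states
  p*p → 6 states
  (p*p)* → 8 states
  q ∪ p → 6 states
  (q ∪ p)* → 8 states
  (p*p)*(q ∪ p)* → 16 states
  ((p*p)*(q ∪ p)*)+ → 18 states
  q ∪ p → 6 states
  (q ∪ p)* → 8 states
  (q ∪ p)* ∪ r → 12 states
  ((p*p)*(q ∪ p)*)+p((q ∪ p)* ∪ r) → 32 states

32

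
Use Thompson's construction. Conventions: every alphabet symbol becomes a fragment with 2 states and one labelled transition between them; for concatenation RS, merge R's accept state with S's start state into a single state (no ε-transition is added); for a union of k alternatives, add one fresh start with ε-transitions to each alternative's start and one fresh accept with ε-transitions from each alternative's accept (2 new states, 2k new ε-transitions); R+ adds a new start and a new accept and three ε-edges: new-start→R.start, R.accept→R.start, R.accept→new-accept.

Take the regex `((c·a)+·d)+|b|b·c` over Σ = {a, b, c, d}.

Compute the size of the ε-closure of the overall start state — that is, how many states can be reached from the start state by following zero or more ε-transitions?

Let C(F) = |ε-closure(F.start)| within fragment F, and note whether F accepts ε. Symbol fragments have C = 1 and do not accept ε. Then:
  c·a — C equals the left operand's closure size = 1 (its accept is not ε-reachable, so the closure stops there)
  (c·a)+ — C = 1 + 1 = 2 (the body doesn't accept ε, so the new accept is not reached)
  (c·a)+·d — C equals the left operand's closure size = 2 (its accept is not ε-reachable, so the closure stops there)
  ((c·a)+·d)+ — new start ε-reaches only the body's start; the new accept needs a symbol first: C = 1 + 2 = 3
  b·c — C equals the left operand's closure size = 1 (its accept is not ε-reachable, so the closure stops there)
  ((c·a)+·d)+|b|b·c — new start ε-reaches every alternative's start; none of them accept ε, so the new accept is not reached: C = 1 + 3 + 1 + 1 = 6

6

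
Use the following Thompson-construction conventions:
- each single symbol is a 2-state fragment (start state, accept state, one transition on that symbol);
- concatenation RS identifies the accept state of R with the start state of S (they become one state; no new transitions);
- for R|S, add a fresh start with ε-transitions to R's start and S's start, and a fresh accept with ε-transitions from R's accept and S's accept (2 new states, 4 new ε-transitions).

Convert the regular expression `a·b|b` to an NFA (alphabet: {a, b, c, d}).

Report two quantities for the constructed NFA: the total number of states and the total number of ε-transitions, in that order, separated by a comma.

By structural recursion:
Each of the 3 symbol leaves contributes 2 states and 0 ε-transitions.
  a·b → 3 states, 0 ε-transitions
  a·b|b → 7 states, 4 ε-transitions

7, 4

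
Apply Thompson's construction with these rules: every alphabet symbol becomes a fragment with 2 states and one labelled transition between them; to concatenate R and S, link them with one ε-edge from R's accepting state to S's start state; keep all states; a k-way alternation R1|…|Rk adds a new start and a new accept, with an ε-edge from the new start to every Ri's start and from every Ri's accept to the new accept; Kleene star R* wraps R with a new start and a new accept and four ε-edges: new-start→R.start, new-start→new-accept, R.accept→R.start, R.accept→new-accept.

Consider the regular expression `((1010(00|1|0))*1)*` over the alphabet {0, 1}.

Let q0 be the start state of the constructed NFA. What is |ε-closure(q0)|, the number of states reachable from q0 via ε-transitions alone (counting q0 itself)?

6

Work bottom-up. For each fragment F, track |ε-closure(F.start)| and whether F's accept lies in that closure (i.e. whether F accepts ε). A single-symbol fragment has closure size 1 and does not accept ε.
  00 → |ε-closure| equals the left operand's closure size = 1 (its accept is not ε-reachable, so the closure stops there)
  00|1|0 → |ε-closure| = 1 + 1 + 1 + 1 = 4 (the new accept is not ε-reachable since no branch accepts ε)
  1010(00|1|0) → same as the first factor's closure: |ε-closure| = 1
  (1010(00|1|0))* → the star's fresh start ε-reaches both the body's start and the fresh accept: |ε-closure| = 2 + 1 = 3
  (1010(00|1|0))*1 → the left operand accepts ε, so the closure extends into the next operand (via the concat ε-link); |ε-closure| = 3 + 1 = 4
  ((1010(00|1|0))*1)* → |ε-closure| = 1 (new start) + 4 (body) + 1 (new accept) = 6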